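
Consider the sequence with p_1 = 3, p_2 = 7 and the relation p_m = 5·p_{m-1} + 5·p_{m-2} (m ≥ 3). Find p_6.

Iterate the recurrence:
p_3 = 50, p_4 = 285, p_5 = 1675, p_6 = 9800.

9800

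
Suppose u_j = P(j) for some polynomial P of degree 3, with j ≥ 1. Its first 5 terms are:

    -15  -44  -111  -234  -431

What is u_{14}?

1st diffs: -29, -67, -123, -197.
2nd diffs: -38, -56, -74.
3rd diffs: -18, -18 (constant).
Newton forward-difference form: u_j = -15 + (-29)·C(j-1,1) + (-38)·C(j-1,2) + (-18)·C(j-1,3).
At j = 14: j-1 = 13, so u_{14} = -15 - 377 - 2964 - 5148 = -8504.

-8504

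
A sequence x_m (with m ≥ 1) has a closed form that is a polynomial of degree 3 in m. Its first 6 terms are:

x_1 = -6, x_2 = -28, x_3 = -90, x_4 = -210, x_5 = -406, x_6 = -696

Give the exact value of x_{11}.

-4186

1st diffs: -22, -62, -120, -196, -290.
2nd diffs: -40, -58, -76, -94.
3rd diffs: -18, -18, -18 (constant).
So x_m = -3m^3 - 2m^2 + 5m - 6.
Evaluating at m = 11 gives x_{11} = -4186.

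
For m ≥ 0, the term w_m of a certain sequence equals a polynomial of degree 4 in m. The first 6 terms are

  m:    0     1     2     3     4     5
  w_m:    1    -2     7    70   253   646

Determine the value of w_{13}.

1st diffs: -3, 9, 63, 183, 393.
2nd diffs: 12, 54, 120, 210.
3rd diffs: 42, 66, 90.
4th diffs: 24, 24 (constant).
So w_m = m^4 + m^3 - 4m^2 - m + 1.
Evaluating at m = 13 gives w_{13} = 30070.

30070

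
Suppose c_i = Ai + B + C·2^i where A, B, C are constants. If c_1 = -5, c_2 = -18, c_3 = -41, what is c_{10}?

-5142

Write the equations: A + B + 2C = -5; 2A + B + 4C = -18; 3A + B + 8C = -41.
Subtracting the first from the second: A + 2C = -13.
Subtracting the second from the third: A + 4C = -23.
Solving: C = -5, A = -3, then B = 8.
So c_i = -3·i + 8 + (-5)·2^i; at i=10 this is -5142.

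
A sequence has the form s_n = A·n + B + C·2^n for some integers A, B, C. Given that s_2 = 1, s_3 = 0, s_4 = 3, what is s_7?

100

Write the equations: 2A + B + 4C = 1; 3A + B + 8C = 0; 4A + B + 16C = 3.
Subtracting the first from the second: A + 4C = -1.
Subtracting the second from the third: A + 8C = 3.
Solving: C = 1, A = -5, then B = 7.
Therefore s_7 = -35 + 7 + 1·128 = 100.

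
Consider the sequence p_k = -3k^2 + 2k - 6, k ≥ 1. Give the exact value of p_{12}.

p_{12} = -3·12^2 + 2·12 - 6 = -414.

-414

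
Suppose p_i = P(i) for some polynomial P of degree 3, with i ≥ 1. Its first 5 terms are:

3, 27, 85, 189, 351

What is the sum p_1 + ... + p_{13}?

20215

1st diffs: 24, 58, 104, 162.
2nd diffs: 34, 46, 58.
3rd diffs: 12, 12 (constant).
So p_i = 2i^3 + 5i^2 - 5i + 1.
Continuing: …, 583, 897, 1305, 1819, …, p_{13} = 5175.
Summing i = 1..13 (13 terms) gives 20215.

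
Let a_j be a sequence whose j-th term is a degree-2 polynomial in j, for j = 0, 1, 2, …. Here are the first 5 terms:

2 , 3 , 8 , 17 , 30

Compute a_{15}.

1st diffs: 1, 5, 9, 13.
2nd diffs: 4, 4, 4 (constant).
So a_j = 2j^2 - j + 2.
Evaluating at j = 15 gives a_{15} = 437.

437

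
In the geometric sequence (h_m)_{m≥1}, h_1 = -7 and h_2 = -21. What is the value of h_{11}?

Common ratio r = 3.
h_m = (-7)·3^(m-1).
h_{11} = (-7)·3^10 = -413343.

-413343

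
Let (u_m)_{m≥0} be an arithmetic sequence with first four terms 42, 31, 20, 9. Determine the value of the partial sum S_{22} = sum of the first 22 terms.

-1617

Common difference d = -11.
u_m = 42 + (m - 0)·(-11).
u_{21} = -189; S = 22·(42 + (-189))/2 = -1617.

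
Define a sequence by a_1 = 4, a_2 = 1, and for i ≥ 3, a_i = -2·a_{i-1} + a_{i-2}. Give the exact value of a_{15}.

Compute successive terms:
a_3 = 2, a_4 = -3, a_5 = 8, …, a_{12} = -3771, a_{13} = 9104, a_{14} = -21979, a_{15} = 53062.

53062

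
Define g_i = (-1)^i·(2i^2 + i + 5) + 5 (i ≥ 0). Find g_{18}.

(-1)^18 = 1; 2i^2 + i + 5 at i=18 is 671; so g_{18} = 676.

676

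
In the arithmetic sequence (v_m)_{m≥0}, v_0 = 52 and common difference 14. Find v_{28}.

v_m = 52 + (m - 0)·14.
v_{28} = 52 + 28·14 = 444.

444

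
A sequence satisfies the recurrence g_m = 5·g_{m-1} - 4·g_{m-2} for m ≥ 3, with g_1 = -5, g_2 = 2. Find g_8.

38222

Iterate the recurrence:
g_3 = 30  g_4 = 142  g_5 = 590  g_6 = 2382  g_7 = 9550  g_8 = 38222.
(Characteristic roots are 4 and 1.)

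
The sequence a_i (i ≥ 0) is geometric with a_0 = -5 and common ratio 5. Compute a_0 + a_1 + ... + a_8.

a_i = (-5)·5^(i-0).
S = (-5)·(5^9 - 1)/(5 - 1) = (-5)·(1953125 - 1)/(4) = -2441405.

-2441405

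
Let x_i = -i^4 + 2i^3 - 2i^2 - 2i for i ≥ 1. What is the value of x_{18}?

-93996

x_{18} = -1·18^4 + 2·18^3 - 2·18^2 - 2·18 = -93996.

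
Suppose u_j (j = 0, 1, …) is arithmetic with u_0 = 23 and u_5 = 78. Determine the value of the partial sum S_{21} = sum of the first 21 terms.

Common difference d = (78 - 23) / (5 - 0) = 11.
u_j = 23 + (j - 0)·11.
u_{20} = 243; S = 21·(23 + 243)/2 = 2793.

2793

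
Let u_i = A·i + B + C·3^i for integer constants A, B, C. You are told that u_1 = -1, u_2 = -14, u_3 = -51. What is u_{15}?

At i = 1, 2, 3: A + B + 3C = -1; 2A + B + 9C = -14; 3A + B + 27C = -51.
Subtracting the first from the second: A + 6C = -13.
Subtracting the second from the third: A + 18C = -37.
Solving: C = -2, A = -1, then B = 6.
Hence u_{15} = -1·15 + 6 + (-2)·14348907 = -28697823.

-28697823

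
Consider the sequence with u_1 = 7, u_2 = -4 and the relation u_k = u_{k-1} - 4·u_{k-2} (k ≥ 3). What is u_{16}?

Step forward from the initial values:
u_3 = -32; u_4 = -16; u_5 = 112; …; u_{13} = -26768; u_{14} = 23216; u_{15} = 130288; u_{16} = 37424.

37424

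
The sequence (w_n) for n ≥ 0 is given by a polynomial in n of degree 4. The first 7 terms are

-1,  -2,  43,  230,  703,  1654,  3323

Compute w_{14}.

1st diffs: -1, 45, 187, 473, 951, 1669.
2nd diffs: 46, 142, 286, 478, 718.
3rd diffs: 96, 144, 192, 240.
4th diffs: 48, 48, 48 (constant).
Newton forward-difference form: w_n = -1 + (-1)·C(n,1) + 46·C(n,2) + 96·C(n,3) + 48·C(n,4).
At n = 14: n = 14, so w_{14} = -1 - 14 + 4186 + 34944 + 48048 = 87163.

87163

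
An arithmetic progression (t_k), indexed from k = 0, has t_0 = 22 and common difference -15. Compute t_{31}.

t_k = 22 + (k - 0)·(-15).
t_{31} = 22 + 31·(-15) = -443.

-443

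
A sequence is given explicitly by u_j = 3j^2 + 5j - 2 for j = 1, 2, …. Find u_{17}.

u_{17} = 3·17^2 + 5·17 - 2 = 950.

950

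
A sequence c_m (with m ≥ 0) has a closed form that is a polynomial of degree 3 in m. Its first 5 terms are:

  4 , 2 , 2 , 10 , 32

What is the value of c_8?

380

1st diffs: -2, 0, 8, 22.
2nd diffs: 2, 8, 14.
3rd diffs: 6, 6 (constant).
So c_m = m^3 - 2m^2 - m + 4.
Evaluating at m = 8 gives c_8 = 380.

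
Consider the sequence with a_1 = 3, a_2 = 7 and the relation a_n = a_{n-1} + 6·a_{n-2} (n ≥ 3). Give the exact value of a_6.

a_3 = 25; a_4 = 67; a_5 = 217; a_6 = 619.
(Characteristic roots are 3 and -2.)

619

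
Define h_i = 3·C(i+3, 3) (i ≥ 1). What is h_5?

C(8, 3) = 56, so h_5 = 168.

168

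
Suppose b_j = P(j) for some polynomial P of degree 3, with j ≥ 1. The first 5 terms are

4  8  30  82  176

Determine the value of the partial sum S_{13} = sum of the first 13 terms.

14092

1st diffs: 4, 22, 52, 94.
2nd diffs: 18, 30, 42.
3rd diffs: 12, 12 (constant).
Newton forward-difference form: b_j = 4 + 4·C(j-1,1) + 18·C(j-1,2) + 12·C(j-1,3).
Continuing: …, 324, 538, 830, 1212, …, b_{13} = 3880.
Summing j = 1..13 (13 terms) gives 14092.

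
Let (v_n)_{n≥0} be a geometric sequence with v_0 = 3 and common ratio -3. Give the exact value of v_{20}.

10460353203

v_n = 3·(-3)^(n-0).
v_{20} = 3·(-3)^20 = 10460353203.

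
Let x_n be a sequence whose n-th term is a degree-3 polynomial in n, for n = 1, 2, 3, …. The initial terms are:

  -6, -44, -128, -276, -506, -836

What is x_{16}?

1st diffs: -38, -84, -148, -230, -330.
2nd diffs: -46, -64, -82, -100.
3rd diffs: -18, -18, -18 (constant).
So x_n = -3n^3 - 5n^2 - 2n + 4.
Evaluating at n = 16 gives x_{16} = -13596.

-13596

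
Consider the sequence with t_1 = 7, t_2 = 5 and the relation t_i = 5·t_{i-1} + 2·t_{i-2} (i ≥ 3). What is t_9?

918687

Compute successive terms:
t_3 = 39  t_4 = 205  t_5 = 1103  t_6 = 5925  t_7 = 31831  t_8 = 171005  t_9 = 918687.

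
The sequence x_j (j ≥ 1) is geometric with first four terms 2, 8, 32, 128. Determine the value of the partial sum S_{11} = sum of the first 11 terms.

Common ratio r = 4.
x_j = 2·4^(j-1).
S = 2·(4^11 - 1)/(4 - 1) = 2·(4194304 - 1)/(3) = 2796202.

2796202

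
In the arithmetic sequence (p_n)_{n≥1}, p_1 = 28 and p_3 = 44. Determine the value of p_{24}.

212

Common difference d = (44 - 28) / (3 - 1) = 8.
p_n = 28 + (n - 1)·8.
p_{24} = 28 + 23·8 = 212.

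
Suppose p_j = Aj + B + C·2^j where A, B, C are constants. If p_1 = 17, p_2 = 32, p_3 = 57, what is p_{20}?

5242982

Plug in j = 1, 2, 3: A + B + 2C = 17; 2A + B + 4C = 32; 3A + B + 8C = 57.
Subtracting the first from the second: A + 2C = 15.
Subtracting the second from the third: A + 4C = 25.
Solving: C = 5, A = 5, then B = 2.
Therefore p_{20} = 100 + 2 + 5·1048576 = 5242982.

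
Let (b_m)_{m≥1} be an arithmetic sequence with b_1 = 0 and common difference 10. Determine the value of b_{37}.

b_m = 0 + (m - 1)·10.
b_{37} = 0 + 36·10 = 360.

360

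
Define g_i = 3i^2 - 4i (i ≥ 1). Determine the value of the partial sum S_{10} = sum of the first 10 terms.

Over i = 1..10: Σi = 55, Σi² = 385.
Total = (3)·385 + (-4)·55 = 935.

935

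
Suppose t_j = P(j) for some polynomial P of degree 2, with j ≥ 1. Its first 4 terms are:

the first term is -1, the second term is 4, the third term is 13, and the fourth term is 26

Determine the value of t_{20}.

1st diffs: 5, 9, 13.
2nd diffs: 4, 4 (constant).
Newton forward-difference form: t_j = -1 + 5·C(j-1,1) + 4·C(j-1,2).
At j = 20: j-1 = 19, so t_{20} = -1 + 95 + 684 = 778.

778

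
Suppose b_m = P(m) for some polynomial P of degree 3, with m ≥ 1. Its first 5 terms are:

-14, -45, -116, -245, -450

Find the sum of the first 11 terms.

-14399

1st diffs: -31, -71, -129, -205.
2nd diffs: -40, -58, -76.
3rd diffs: -18, -18 (constant).
Newton forward-difference form: b_m = -14 + (-31)·C(m-1,1) + (-40)·C(m-1,2) + (-18)·C(m-1,3).
Continuing: …, -749, -1160, -1701, -2390, …, b_{11} = -4284.
Summing m = 1..11 (11 terms) gives -14399.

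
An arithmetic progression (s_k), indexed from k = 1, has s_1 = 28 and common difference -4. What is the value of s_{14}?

-24

s_k = 28 + (k - 1)·(-4).
s_{14} = 28 + 13·(-4) = -24.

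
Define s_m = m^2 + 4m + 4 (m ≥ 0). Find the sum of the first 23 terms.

4899

Over m = 0..22: Σm = 253, Σm² = 3795.
Total = (1)·3795 + (4)·253 + (4)·23 = 4899.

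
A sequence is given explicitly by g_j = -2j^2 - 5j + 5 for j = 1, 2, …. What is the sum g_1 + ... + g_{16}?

-3592

Over j = 1..16: Σj = 136, Σj² = 1496.
Total = (-2)·1496 + (-5)·136 + (5)·16 = -3592.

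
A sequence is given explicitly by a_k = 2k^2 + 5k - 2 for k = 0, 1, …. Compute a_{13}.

401

a_{13} = 2·13^2 + 5·13 - 2 = 401.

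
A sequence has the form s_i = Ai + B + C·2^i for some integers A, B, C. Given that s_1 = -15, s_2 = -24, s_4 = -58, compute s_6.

Plug in i = 1, 2, 4: A + B + 2C = -15; 2A + B + 4C = -24; 4A + B + 16C = -58.
Subtracting the first from the second: A + 2C = -9.
Subtracting the second from the third: 2A + 12C = -34.
Solving: C = -2, A = -5, then B = -6.
Therefore s_6 = -30 + (-6) + (-2)·64 = -164.

-164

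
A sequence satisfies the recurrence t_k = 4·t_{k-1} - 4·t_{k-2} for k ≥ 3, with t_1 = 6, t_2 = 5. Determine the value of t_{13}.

Applying the relation repeatedly:
t_3 = -4;  t_4 = -36;  t_5 = -128;  …;  t_{10} = -13056;  t_{11} = -29696;  t_{12} = -66560;  t_{13} = -147456.
(Characteristic roots are 2 and 2.)

-147456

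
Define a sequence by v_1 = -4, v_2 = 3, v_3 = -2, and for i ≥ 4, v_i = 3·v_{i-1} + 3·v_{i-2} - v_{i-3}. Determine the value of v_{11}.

40542

Compute successive terms:
v_4 = 7  v_5 = 12  v_6 = 59  v_7 = 206  v_8 = 783  v_9 = 2908  v_{10} = 10867  v_{11} = 40542.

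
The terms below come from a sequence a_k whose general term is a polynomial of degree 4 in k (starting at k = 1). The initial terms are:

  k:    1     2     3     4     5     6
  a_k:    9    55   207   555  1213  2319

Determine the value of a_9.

10065

1st diffs: 46, 152, 348, 658, 1106.
2nd diffs: 106, 196, 310, 448.
3rd diffs: 90, 114, 138.
4th diffs: 24, 24 (constant).
So a_k = k^4 + 5k^3 - 2k^2 + 2k + 3.
Evaluating at k = 9 gives a_9 = 10065.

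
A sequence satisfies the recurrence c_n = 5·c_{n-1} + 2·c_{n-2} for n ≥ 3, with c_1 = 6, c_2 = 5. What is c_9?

873721

Compute successive terms:
c_3 = 37; c_4 = 195; c_5 = 1049; c_6 = 5635; c_7 = 30273; c_8 = 162635; c_9 = 873721.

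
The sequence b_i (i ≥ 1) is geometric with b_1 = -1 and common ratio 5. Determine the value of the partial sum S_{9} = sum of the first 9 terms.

b_i = (-1)·5^(i-1).
S = (-1)·(5^9 - 1)/(5 - 1) = (-1)·(1953125 - 1)/(4) = -488281.

-488281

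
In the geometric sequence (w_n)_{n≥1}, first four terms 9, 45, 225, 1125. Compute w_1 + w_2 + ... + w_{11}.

109863279

Common ratio r = 5.
w_n = 9·5^(n-1).
S = 9·(5^11 - 1)/(5 - 1) = 9·(48828125 - 1)/(4) = 109863279.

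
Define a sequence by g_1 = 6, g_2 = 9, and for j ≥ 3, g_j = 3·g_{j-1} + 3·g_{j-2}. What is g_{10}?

Applying the relation repeatedly:
g_3 = 45  g_4 = 162  g_5 = 621  g_6 = 2349  g_7 = 8910  g_8 = 33777  g_9 = 128061  g_{10} = 485514.

485514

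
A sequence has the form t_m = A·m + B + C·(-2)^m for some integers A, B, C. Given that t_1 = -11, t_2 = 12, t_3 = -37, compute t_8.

1014

At m = 1, 2, 3: A + B - 2C = -11; 2A + B + 4C = 12; 3A + B - 8C = -37.
Subtracting the first from the second: A + 6C = 23.
Subtracting the second from the third: A - 12C = -49.
Solving: C = 4, A = -1, then B = -2.
Therefore t_8 = -8 + (-2) + 4·256 = 1014.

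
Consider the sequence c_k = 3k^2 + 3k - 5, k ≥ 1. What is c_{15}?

c_{15} = 3·15^2 + 3·15 - 5 = 715.

715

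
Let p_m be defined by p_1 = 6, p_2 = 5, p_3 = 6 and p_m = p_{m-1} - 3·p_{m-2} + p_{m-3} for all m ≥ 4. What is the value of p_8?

31

Applying the relation repeatedly:
p_4 = -3, p_5 = -16, p_6 = -1, p_7 = 44, p_8 = 31.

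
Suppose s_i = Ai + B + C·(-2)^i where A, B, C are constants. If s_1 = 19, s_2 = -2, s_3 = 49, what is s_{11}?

Write the equations: A + B - 2C = 19; 2A + B + 4C = -2; 3A + B - 8C = 49.
Subtracting the first from the second: A + 6C = -21.
Subtracting the second from the third: A - 12C = 51.
Solving: C = -4, A = 3, then B = 8.
Therefore s_{11} = 33 + 8 + (-4)·(-2048) = 8233.

8233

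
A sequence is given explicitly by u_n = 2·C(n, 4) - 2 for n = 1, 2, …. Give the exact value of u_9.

250

C(9, 4) = 126, so u_9 = 250.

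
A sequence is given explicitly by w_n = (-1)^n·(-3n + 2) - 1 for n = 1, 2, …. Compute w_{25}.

72

(-1)^25 = -1; -3n + 2 at n=25 is -73; so w_{25} = 72.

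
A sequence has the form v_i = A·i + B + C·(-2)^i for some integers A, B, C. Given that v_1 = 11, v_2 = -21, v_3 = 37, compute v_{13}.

Write the equations: A + B - 2C = 11; 2A + B + 4C = -21; 3A + B - 8C = 37.
Subtracting the first from the second: A + 6C = -32.
Subtracting the second from the third: A - 12C = 58.
Solving: C = -5, A = -2, then B = 3.
So v_i = -2·i + 3 + (-5)·(-2)^i; at i=13 this is 40937.

40937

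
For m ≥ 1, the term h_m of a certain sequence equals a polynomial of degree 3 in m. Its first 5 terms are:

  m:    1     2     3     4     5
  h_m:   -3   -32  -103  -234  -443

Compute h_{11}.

-4343

1st diffs: -29, -71, -131, -209.
2nd diffs: -42, -60, -78.
3rd diffs: -18, -18 (constant).
So h_m = -3m^3 - 3m^2 + m + 2.
Evaluating at m = 11 gives h_{11} = -4343.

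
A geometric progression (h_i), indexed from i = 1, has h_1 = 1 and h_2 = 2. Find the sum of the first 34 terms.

17179869183

Common ratio r = 2.
h_i = 1·2^(i-1).
S = 1·(2^34 - 1)/(2 - 1) = 1·(17179869184 - 1)/(1) = 17179869183.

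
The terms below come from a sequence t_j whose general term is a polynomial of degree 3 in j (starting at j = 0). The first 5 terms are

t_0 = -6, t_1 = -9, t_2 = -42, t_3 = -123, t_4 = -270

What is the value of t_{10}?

1st diffs: -3, -33, -81, -147.
2nd diffs: -30, -48, -66.
3rd diffs: -18, -18 (constant).
So t_j = -3j^3 - 6j^2 + 6j - 6.
Evaluating at j = 10 gives t_{10} = -3546.

-3546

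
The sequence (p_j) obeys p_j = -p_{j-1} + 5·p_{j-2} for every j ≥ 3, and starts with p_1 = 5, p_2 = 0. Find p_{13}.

Iterate the recurrence:
p_3 = 25, p_4 = -25, p_5 = 150, …, p_{10} = -19525, p_{11} = 57150, p_{12} = -154775, p_{13} = 440525.

440525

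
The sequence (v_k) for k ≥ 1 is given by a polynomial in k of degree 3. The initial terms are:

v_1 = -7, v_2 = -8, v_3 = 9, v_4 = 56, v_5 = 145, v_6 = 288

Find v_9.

1st diffs: -1, 17, 47, 89, 143.
2nd diffs: 18, 30, 42, 54.
3rd diffs: 12, 12, 12 (constant).
Newton forward-difference form: v_k = -7 + (-1)·C(k-1,1) + 18·C(k-1,2) + 12·C(k-1,3).
At k = 9: k-1 = 8, so v_9 = -7 - 8 + 504 + 672 = 1161.

1161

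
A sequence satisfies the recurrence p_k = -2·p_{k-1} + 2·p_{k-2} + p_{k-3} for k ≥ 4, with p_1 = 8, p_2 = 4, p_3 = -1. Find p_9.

Compute successive terms:
p_4 = 18  p_5 = -34  p_6 = 103  p_7 = -256  p_8 = 684  p_9 = -1777.

-1777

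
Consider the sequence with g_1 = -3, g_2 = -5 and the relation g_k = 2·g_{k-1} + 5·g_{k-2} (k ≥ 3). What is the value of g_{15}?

-64447225

Step forward from the initial values:
g_3 = -25;  g_4 = -75;  g_5 = -275;  …;  g_{12} = -1570075;  g_{13} = -5416275;  g_{14} = -18682925;  g_{15} = -64447225.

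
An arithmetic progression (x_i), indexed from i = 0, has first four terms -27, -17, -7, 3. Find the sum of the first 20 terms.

1360

Common difference d = 10.
x_i = -27 + (i - 0)·10.
x_{19} = 163; S = 20·(-27 + 163)/2 = 1360.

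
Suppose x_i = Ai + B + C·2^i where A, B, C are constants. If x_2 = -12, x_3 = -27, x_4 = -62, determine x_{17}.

-655277

Write the equations: 2A + B + 4C = -12; 3A + B + 8C = -27; 4A + B + 16C = -62.
Subtracting the first from the second: A + 4C = -15.
Subtracting the second from the third: A + 8C = -35.
Solving: C = -5, A = 5, then B = -2.
Hence x_{17} = 5·17 + (-2) + (-5)·131072 = -655277.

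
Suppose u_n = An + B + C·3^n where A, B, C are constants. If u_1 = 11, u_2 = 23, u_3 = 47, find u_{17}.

The three given values yield: A + B + 3C = 11; 2A + B + 9C = 23; 3A + B + 27C = 47.
Subtracting the first from the second: A + 6C = 12.
Subtracting the second from the third: A + 18C = 24.
Solving: C = 1, A = 6, then B = 2.
Hence u_{17} = 6·17 + 2 + 1·129140163 = 129140267.

129140267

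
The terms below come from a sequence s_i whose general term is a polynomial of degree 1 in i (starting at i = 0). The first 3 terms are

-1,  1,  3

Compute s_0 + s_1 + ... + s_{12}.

143

1st diffs: 2, 2 (constant).
So s_i = 2i - 1.
Continuing: …, 5, 7, 9, 11, …, s_{12} = 23.
Summing i = 0..12 (13 terms) gives 143.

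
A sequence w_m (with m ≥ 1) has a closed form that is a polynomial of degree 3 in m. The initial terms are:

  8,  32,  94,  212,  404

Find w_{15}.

1st diffs: 24, 62, 118, 192.
2nd diffs: 38, 56, 74.
3rd diffs: 18, 18 (constant).
So w_m = 3m^3 + m^2 + 4.
Evaluating at m = 15 gives w_{15} = 10354.

10354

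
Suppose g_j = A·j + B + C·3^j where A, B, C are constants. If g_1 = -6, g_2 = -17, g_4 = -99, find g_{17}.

Write the equations: A + B + 3C = -6; 2A + B + 9C = -17; 4A + B + 81C = -99.
Subtracting the first from the second: A + 6C = -11.
Subtracting the second from the third: 2A + 72C = -82.
Solving: C = -1, A = -5, then B = 2.
Therefore g_{17} = -85 + 2 + (-1)·129140163 = -129140246.

-129140246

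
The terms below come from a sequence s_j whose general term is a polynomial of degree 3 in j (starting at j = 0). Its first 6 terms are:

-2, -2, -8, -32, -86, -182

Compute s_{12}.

1st diffs: 0, -6, -24, -54, -96.
2nd diffs: -6, -18, -30, -42.
3rd diffs: -12, -12, -12 (constant).
Newton forward-difference form: s_j = -2 + (-6)·C(j,2) + (-12)·C(j,3).
At j = 12: j = 12, so s_{12} = -2 - 396 - 2640 = -3038.

-3038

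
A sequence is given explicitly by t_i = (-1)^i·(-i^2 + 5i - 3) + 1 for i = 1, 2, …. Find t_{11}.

(-1)^11 = -1; -i^2 + 5i - 3 at i=11 is -69; so t_{11} = 70.

70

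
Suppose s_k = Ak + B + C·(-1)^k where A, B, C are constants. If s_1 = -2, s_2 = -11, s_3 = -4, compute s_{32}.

Plug in k = 1, 2, 3: A + B - C = -2; 2A + B + C = -11; 3A + B - C = -4.
Subtracting the first from the second: A + 2C = -9.
Subtracting the second from the third: A - 2C = 7.
Solving: C = -4, A = -1, then B = -5.
So s_k = -1·k + (-5) + (-4)·(-1)^k; at k=32 this is -41.

-41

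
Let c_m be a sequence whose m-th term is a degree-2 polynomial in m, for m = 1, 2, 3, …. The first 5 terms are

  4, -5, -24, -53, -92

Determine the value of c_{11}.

-536

1st diffs: -9, -19, -29, -39.
2nd diffs: -10, -10, -10 (constant).
Newton forward-difference form: c_m = 4 + (-9)·C(m-1,1) + (-10)·C(m-1,2).
At m = 11: m-1 = 10, so c_{11} = 4 - 90 - 450 = -536.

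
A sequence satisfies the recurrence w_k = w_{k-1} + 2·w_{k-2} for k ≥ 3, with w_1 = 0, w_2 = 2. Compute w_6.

Compute successive terms:
w_3 = 2, w_4 = 6, w_5 = 10, w_6 = 22.
(Characteristic roots are 2 and -1.)

22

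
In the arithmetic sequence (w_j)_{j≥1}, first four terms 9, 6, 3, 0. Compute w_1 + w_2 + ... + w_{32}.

Common difference d = -3.
w_j = 9 + (j - 1)·(-3).
w_{32} = -84; S = 32·(9 + (-84))/2 = -1200.

-1200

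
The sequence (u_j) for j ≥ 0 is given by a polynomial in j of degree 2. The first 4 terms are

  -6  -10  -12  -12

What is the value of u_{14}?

120

1st diffs: -4, -2, 0.
2nd diffs: 2, 2 (constant).
So u_j = j^2 - 5j - 6.
Evaluating at j = 14 gives u_{14} = 120.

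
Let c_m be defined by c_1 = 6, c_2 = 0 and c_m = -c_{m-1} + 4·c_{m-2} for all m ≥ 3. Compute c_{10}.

Applying the relation repeatedly:
c_3 = 24  c_4 = -24  c_5 = 120  c_6 = -216  c_7 = 696  c_8 = -1560  c_9 = 4344  c_{10} = -10584.

-10584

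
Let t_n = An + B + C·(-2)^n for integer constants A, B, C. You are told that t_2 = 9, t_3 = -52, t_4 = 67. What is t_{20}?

5242851

Write the equations: 2A + B + 4C = 9; 3A + B - 8C = -52; 4A + B + 16C = 67.
Subtracting the first from the second: A - 12C = -61.
Subtracting the second from the third: A + 24C = 119.
Solving: C = 5, A = -1, then B = -9.
So t_n = -1·n + (-9) + 5·(-2)^n; at n=20 this is 5242851.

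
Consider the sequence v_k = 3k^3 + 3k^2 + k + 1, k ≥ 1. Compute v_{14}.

v_{14} = 3·14^3 + 3·14^2 + 1·14 + 1 = 8835.

8835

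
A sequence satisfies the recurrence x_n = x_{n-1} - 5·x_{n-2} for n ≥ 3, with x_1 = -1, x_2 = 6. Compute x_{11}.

Step forward from the initial values:
x_3 = 11  x_4 = -19  x_5 = -74  x_6 = 21  x_7 = 391  x_8 = 286  x_9 = -1669  x_{10} = -3099  x_{11} = 5246.

5246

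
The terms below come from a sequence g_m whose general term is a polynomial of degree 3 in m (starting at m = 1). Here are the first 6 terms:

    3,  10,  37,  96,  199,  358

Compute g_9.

1291

1st diffs: 7, 27, 59, 103, 159.
2nd diffs: 20, 32, 44, 56.
3rd diffs: 12, 12, 12 (constant).
Newton forward-difference form: g_m = 3 + 7·C(m-1,1) + 20·C(m-1,2) + 12·C(m-1,3).
At m = 9: m-1 = 8, so g_9 = 3 + 56 + 560 + 672 = 1291.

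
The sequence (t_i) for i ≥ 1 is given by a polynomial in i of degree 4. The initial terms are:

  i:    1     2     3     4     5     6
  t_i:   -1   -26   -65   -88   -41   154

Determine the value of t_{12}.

1st diffs: -25, -39, -23, 47, 195.
2nd diffs: -14, 16, 70, 148.
3rd diffs: 30, 54, 78.
4th diffs: 24, 24 (constant).
Newton forward-difference form: t_i = -1 + (-25)·C(i-1,1) + (-14)·C(i-1,2) + 30·C(i-1,3) + 24·C(i-1,4).
At i = 12: i-1 = 11, so t_{12} = -1 - 275 - 770 + 4950 + 7920 = 11824.

11824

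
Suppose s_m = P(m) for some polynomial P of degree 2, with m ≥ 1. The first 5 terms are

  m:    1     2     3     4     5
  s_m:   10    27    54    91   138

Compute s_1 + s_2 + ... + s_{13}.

4316

1st diffs: 17, 27, 37, 47.
2nd diffs: 10, 10, 10 (constant).
So s_m = 5m^2 + 2m + 3.
Continuing: …, 195, 262, 339, 426, …, s_{13} = 874.
Summing m = 1..13 (13 terms) gives 4316.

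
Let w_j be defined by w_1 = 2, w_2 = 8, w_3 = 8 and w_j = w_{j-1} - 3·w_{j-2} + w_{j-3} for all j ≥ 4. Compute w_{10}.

w_4 = -14, w_5 = -30, w_6 = 20, w_7 = 96, w_8 = 6, w_9 = -262, w_{10} = -184.

-184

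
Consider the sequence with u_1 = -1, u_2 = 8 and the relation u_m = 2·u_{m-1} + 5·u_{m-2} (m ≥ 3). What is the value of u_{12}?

Compute successive terms:
u_3 = 11; u_4 = 62; u_5 = 179; u_6 = 668; u_7 = 2231; u_8 = 7802; u_9 = 26759; u_{10} = 92528; u_{11} = 318851; u_{12} = 1100342.

1100342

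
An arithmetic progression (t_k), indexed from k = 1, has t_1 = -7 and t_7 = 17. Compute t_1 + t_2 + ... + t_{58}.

6206

Common difference d = (17 - (-7)) / (7 - 1) = 4.
t_k = -7 + (k - 1)·4.
t_{58} = 221; S = 58·(-7 + 221)/2 = 6206.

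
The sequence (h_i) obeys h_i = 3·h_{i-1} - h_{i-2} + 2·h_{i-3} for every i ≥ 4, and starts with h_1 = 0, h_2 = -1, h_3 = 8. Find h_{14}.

922041

Compute successive terms:
h_4 = 25  h_5 = 65  h_6 = 186  …  h_{11} = 38069  h_{12} = 110146  h_{13} = 318683  h_{14} = 922041.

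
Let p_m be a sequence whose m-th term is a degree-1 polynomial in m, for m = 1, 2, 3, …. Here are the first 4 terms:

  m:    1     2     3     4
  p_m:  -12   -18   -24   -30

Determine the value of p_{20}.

1st diffs: -6, -6, -6 (constant).
So p_m = -6m - 6.
Evaluating at m = 20 gives p_{20} = -126.

-126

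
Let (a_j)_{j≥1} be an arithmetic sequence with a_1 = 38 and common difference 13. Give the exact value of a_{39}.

532

a_j = 38 + (j - 1)·13.
a_{39} = 38 + 38·13 = 532.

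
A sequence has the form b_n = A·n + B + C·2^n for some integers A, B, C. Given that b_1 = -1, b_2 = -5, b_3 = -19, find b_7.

-595

Plug in n = 1, 2, 3: A + B + 2C = -1; 2A + B + 4C = -5; 3A + B + 8C = -19.
Subtracting the first from the second: A + 2C = -4.
Subtracting the second from the third: A + 4C = -14.
Solving: C = -5, A = 6, then B = 3.
Therefore b_7 = 42 + 3 + (-5)·128 = -595.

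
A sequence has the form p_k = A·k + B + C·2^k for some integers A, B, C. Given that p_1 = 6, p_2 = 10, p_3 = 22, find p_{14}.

Write the equations: A + B + 2C = 6; 2A + B + 4C = 10; 3A + B + 8C = 22.
Subtracting the first from the second: A + 2C = 4.
Subtracting the second from the third: A + 4C = 12.
Solving: C = 4, A = -4, then B = 2.
Hence p_{14} = -4·14 + 2 + 4·16384 = 65482.

65482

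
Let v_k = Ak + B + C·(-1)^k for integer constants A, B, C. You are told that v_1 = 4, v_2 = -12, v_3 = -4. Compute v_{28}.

-116

Write the equations: A + B - C = 4; 2A + B + C = -12; 3A + B - C = -4.
Subtracting the first from the second: A + 2C = -16.
Subtracting the second from the third: A - 2C = 8.
Solving: C = -6, A = -4, then B = 2.
Hence v_{28} = -4·28 + 2 + (-6)·1 = -116.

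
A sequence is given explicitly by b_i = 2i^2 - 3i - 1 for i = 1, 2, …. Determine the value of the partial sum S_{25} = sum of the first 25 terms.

Over i = 1..25: Σi = 325, Σi² = 5525.
Total = (2)·5525 + (-3)·325 + (-1)·25 = 10050.

10050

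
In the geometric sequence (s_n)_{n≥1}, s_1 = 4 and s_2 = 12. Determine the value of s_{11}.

236196

Common ratio r = 3.
s_n = 4·3^(n-1).
s_{11} = 4·3^10 = 236196.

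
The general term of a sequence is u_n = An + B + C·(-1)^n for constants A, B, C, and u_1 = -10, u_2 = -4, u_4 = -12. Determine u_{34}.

-132

At n = 1, 2, 4: A + B - C = -10; 2A + B + C = -4; 4A + B + C = -12.
Subtracting the first from the second: A + 2C = 6.
Subtracting the second from the third: 2A = -8.
Solving: C = 5, A = -4, then B = -1.
So u_n = -4·n + (-1) + 5·(-1)^n; at n=34 this is -132.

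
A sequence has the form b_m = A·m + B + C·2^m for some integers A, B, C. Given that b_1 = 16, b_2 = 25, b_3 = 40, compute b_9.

1570

The three given values yield: A + B + 2C = 16; 2A + B + 4C = 25; 3A + B + 8C = 40.
Subtracting the first from the second: A + 2C = 9.
Subtracting the second from the third: A + 4C = 15.
Solving: C = 3, A = 3, then B = 7.
So b_m = 3·m + 7 + 3·2^m; at m=9 this is 1570.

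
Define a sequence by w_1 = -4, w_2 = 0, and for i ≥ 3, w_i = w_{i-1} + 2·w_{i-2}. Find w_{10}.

Compute successive terms:
w_3 = -8;  w_4 = -8;  w_5 = -24;  w_6 = -40;  w_7 = -88;  w_8 = -168;  w_9 = -344;  w_{10} = -680.
(Characteristic roots are 2 and -1.)

-680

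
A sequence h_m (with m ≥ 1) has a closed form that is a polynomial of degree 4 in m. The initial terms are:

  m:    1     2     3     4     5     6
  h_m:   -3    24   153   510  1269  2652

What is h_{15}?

103569

1st diffs: 27, 129, 357, 759, 1383.
2nd diffs: 102, 228, 402, 624.
3rd diffs: 126, 174, 222.
4th diffs: 48, 48 (constant).
So h_m = 2m^4 + m^3 - 5m^2 + 5m - 6.
Evaluating at m = 15 gives h_{15} = 103569.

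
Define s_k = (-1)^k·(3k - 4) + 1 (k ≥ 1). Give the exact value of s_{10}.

(-1)^10 = 1; 3k - 4 at k=10 is 26; so s_{10} = 27.

27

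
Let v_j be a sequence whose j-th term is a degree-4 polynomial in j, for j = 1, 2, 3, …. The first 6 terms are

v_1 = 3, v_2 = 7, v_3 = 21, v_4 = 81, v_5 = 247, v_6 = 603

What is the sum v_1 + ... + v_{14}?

88130

1st diffs: 4, 14, 60, 166, 356.
2nd diffs: 10, 46, 106, 190.
3rd diffs: 36, 60, 84.
4th diffs: 24, 24 (constant).
Newton forward-difference form: v_j = 3 + 4·C(j-1,1) + 10·C(j-1,2) + 36·C(j-1,3) + 24·C(j-1,4).
Continuing: …, 1257, 2341, 4011, 6447, …, v_{14} = 28291.
Summing j = 1..14 (14 terms) gives 88130.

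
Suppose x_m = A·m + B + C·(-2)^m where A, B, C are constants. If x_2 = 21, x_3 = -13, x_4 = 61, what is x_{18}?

786473

Write the equations: 2A + B + 4C = 21; 3A + B - 8C = -13; 4A + B + 16C = 61.
Subtracting the first from the second: A - 12C = -34.
Subtracting the second from the third: A + 24C = 74.
Solving: C = 3, A = 2, then B = 5.
Therefore x_{18} = 36 + 5 + 3·262144 = 786473.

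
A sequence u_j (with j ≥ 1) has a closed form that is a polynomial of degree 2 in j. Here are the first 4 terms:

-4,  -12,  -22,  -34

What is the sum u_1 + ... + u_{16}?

1st diffs: -8, -10, -12.
2nd diffs: -2, -2 (constant).
Newton forward-difference form: u_j = -4 + (-8)·C(j-1,1) + (-2)·C(j-1,2).
Continuing: …, -48, -64, -82, -102, …, u_{16} = -334.
Summing j = 1..16 (16 terms) gives -2144.

-2144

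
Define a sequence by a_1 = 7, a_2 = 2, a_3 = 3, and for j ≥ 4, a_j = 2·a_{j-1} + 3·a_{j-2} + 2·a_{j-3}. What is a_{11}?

66555

Compute successive terms:
a_4 = 26; a_5 = 65; a_6 = 214; a_7 = 675; a_8 = 2122; a_9 = 6697; a_{10} = 21110; a_{11} = 66555.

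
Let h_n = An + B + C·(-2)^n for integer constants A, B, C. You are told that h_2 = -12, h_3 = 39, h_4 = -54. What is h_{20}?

-4194246

Write the equations: 2A + B + 4C = -12; 3A + B - 8C = 39; 4A + B + 16C = -54.
Subtracting the first from the second: A - 12C = 51.
Subtracting the second from the third: A + 24C = -93.
Solving: C = -4, A = 3, then B = -2.
So h_n = 3·n + (-2) + (-4)·(-2)^n; at n=20 this is -4194246.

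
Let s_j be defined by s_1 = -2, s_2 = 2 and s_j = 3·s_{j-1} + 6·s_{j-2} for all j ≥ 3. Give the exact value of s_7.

Applying the relation repeatedly:
s_3 = -6, s_4 = -6, s_5 = -54, s_6 = -198, s_7 = -918.

-918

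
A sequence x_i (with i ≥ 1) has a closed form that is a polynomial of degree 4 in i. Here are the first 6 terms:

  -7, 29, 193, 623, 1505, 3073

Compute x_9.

14953

1st diffs: 36, 164, 430, 882, 1568.
2nd diffs: 128, 266, 452, 686.
3rd diffs: 138, 186, 234.
4th diffs: 48, 48 (constant).
Newton forward-difference form: x_i = -7 + 36·C(i-1,1) + 128·C(i-1,2) + 138·C(i-1,3) + 48·C(i-1,4).
At i = 9: i-1 = 8, so x_9 = -7 + 288 + 3584 + 7728 + 3360 = 14953.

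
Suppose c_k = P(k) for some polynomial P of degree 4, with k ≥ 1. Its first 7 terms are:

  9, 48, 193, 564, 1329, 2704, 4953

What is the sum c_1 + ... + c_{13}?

1st diffs: 39, 145, 371, 765, 1375, 2249.
2nd diffs: 106, 226, 394, 610, 874.
3rd diffs: 120, 168, 216, 264.
4th diffs: 48, 48, 48 (constant).
So c_k = 2k^4 + 3k^2 + 4.
Continuing: …, 8388, 13369, 20304, 29649, …, c_{13} = 57633.
Summing k = 1..13 (13 terms) gives 181051.

181051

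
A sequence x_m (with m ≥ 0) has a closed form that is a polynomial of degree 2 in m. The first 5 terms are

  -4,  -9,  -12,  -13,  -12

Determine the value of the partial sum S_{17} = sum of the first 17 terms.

1st diffs: -5, -3, -1, 1.
2nd diffs: 2, 2, 2 (constant).
So x_m = m^2 - 6m - 4.
Continuing: …, -9, -4, 3, 12, …, x_{16} = 156.
Summing m = 0..16 (17 terms) gives 612.

612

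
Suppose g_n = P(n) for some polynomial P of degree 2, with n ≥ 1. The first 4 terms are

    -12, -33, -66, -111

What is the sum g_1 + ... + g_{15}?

1st diffs: -21, -33, -45.
2nd diffs: -12, -12 (constant).
So g_n = -6n^2 - 3n - 3.
Continuing: …, -168, -237, -318, -411, …, g_{15} = -1398.
Summing n = 1..15 (15 terms) gives -7845.

-7845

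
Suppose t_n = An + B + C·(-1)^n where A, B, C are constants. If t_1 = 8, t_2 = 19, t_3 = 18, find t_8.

49

The three given values yield: A + B - C = 8; 2A + B + C = 19; 3A + B - C = 18.
Subtracting the first from the second: A + 2C = 11.
Subtracting the second from the third: A - 2C = -1.
Solving: C = 3, A = 5, then B = 6.
Therefore t_8 = 40 + 6 + 3·1 = 49.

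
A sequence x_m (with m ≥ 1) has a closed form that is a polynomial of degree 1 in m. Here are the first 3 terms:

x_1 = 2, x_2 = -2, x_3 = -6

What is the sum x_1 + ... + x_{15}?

1st diffs: -4, -4 (constant).
So x_m = -4m + 6.
Continuing: …, -10, -14, -18, -22, …, x_{15} = -54.
Summing m = 1..15 (15 terms) gives -390.

-390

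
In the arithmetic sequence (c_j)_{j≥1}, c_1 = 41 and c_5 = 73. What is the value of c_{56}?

Common difference d = (73 - 41) / (5 - 1) = 8.
c_j = 41 + (j - 1)·8.
c_{56} = 41 + 55·8 = 481.

481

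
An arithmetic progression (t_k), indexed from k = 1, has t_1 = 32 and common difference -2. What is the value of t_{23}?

-12

t_k = 32 + (k - 1)·(-2).
t_{23} = 32 + 22·(-2) = -12.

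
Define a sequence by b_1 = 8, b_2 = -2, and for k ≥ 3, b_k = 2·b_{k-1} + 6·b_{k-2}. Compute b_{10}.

239584

Compute successive terms:
b_3 = 44; b_4 = 76; b_5 = 416; b_6 = 1288; b_7 = 5072; b_8 = 17872; b_9 = 66176; b_{10} = 239584.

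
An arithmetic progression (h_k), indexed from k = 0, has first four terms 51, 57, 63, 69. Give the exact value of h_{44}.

315

Common difference d = 6.
h_k = 51 + (k - 0)·6.
h_{44} = 51 + 44·6 = 315.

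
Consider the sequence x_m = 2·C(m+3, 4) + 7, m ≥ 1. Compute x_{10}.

1437

C(13, 4) = 715, so x_{10} = 1437.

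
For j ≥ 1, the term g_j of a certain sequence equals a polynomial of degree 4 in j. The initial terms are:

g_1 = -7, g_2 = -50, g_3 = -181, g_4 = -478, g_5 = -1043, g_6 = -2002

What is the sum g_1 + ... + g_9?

-21855

1st diffs: -43, -131, -297, -565, -959.
2nd diffs: -88, -166, -268, -394.
3rd diffs: -78, -102, -126.
4th diffs: -24, -24 (constant).
Newton forward-difference form: g_j = -7 + (-43)·C(j-1,1) + (-88)·C(j-1,2) + (-78)·C(j-1,3) + (-24)·C(j-1,4).
Continuing: -3505, -5726, -8863.
Summing j = 1..9 (9 terms) gives -21855.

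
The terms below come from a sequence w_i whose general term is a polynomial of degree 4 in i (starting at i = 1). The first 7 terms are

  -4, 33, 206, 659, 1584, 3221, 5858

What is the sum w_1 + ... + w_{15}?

1st diffs: 37, 173, 453, 925, 1637, 2637.
2nd diffs: 136, 280, 472, 712, 1000.
3rd diffs: 144, 192, 240, 288.
4th diffs: 48, 48, 48 (constant).
So w_i = 2i^4 + 4i^3 - 6i^2 - 3i - 1.
Continuing: …, 9831, 15524, 23369, 33846, …, w_{15} = 113354.
Summing i = 1..15 (15 terms) gives 406409.

406409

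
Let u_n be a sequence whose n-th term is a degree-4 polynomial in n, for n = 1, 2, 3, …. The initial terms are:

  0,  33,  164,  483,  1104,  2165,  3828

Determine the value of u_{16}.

1st diffs: 33, 131, 319, 621, 1061, 1663.
2nd diffs: 98, 188, 302, 440, 602.
3rd diffs: 90, 114, 138, 162.
4th diffs: 24, 24, 24 (constant).
Newton forward-difference form: u_n = 33·C(n-1,1) + 98·C(n-1,2) + 90·C(n-1,3) + 24·C(n-1,4).
At n = 16: n-1 = 15, so u_{16} = 495 + 10290 + 40950 + 32760 = 84495.

84495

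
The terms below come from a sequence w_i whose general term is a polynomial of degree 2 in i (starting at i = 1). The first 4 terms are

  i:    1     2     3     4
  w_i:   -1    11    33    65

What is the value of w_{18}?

1563

1st diffs: 12, 22, 32.
2nd diffs: 10, 10 (constant).
So w_i = 5i^2 - 3i - 3.
Evaluating at i = 18 gives w_{18} = 1563.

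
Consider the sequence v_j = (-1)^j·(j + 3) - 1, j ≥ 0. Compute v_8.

10

(-1)^8 = 1; j + 3 at j=8 is 11; so v_8 = 10.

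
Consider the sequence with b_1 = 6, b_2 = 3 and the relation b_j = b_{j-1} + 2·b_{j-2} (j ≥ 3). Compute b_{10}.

1533

Step forward from the initial values:
b_3 = 15;  b_4 = 21;  b_5 = 51;  b_6 = 93;  b_7 = 195;  b_8 = 381;  b_9 = 771;  b_{10} = 1533.
(Characteristic roots are 2 and -1.)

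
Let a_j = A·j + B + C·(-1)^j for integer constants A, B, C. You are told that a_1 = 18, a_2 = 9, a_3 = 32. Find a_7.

60

Plug in j = 1, 2, 3: A + B - C = 18; 2A + B + C = 9; 3A + B - C = 32.
Subtracting the first from the second: A + 2C = -9.
Subtracting the second from the third: A - 2C = 23.
Solving: C = -8, A = 7, then B = 3.
Therefore a_7 = 49 + 3 + (-8)·(-1) = 60.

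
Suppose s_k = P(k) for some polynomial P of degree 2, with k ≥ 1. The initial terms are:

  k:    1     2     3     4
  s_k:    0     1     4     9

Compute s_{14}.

169

1st diffs: 1, 3, 5.
2nd diffs: 2, 2 (constant).
So s_k = k^2 - 2k + 1.
Evaluating at k = 14 gives s_{14} = 169.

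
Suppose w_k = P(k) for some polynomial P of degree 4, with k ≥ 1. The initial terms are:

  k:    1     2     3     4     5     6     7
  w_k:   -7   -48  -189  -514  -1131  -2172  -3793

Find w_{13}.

-37459

1st diffs: -41, -141, -325, -617, -1041, -1621.
2nd diffs: -100, -184, -292, -424, -580.
3rd diffs: -84, -108, -132, -156.
4th diffs: -24, -24, -24 (constant).
Newton forward-difference form: w_k = -7 + (-41)·C(k-1,1) + (-100)·C(k-1,2) + (-84)·C(k-1,3) + (-24)·C(k-1,4).
At k = 13: k-1 = 12, so w_{13} = -7 - 492 - 6600 - 18480 - 11880 = -37459.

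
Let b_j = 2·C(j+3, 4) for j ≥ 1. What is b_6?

252

C(9, 4) = 126, so b_6 = 252.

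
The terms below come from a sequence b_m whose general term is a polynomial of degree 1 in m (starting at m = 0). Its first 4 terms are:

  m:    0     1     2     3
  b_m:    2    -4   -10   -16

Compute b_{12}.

1st diffs: -6, -6, -6 (constant).
So b_m = -6m + 2.
Evaluating at m = 12 gives b_{12} = -70.

-70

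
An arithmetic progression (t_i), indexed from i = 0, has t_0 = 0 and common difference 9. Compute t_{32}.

t_i = 0 + (i - 0)·9.
t_{32} = 0 + 32·9 = 288.

288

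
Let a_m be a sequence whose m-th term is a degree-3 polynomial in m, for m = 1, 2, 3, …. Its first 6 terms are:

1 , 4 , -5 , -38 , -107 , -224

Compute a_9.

-983

1st diffs: 3, -9, -33, -69, -117.
2nd diffs: -12, -24, -36, -48.
3rd diffs: -12, -12, -12 (constant).
So a_m = -2m^3 + 6m^2 - m - 2.
Evaluating at m = 9 gives a_9 = -983.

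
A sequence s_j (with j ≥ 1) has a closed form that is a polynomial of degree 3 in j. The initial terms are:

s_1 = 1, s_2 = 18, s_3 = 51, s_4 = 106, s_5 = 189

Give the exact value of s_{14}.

1st diffs: 17, 33, 55, 83.
2nd diffs: 16, 22, 28.
3rd diffs: 6, 6 (constant).
Newton forward-difference form: s_j = 1 + 17·C(j-1,1) + 16·C(j-1,2) + 6·C(j-1,3).
At j = 14: j-1 = 13, so s_{14} = 1 + 221 + 1248 + 1716 = 3186.

3186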